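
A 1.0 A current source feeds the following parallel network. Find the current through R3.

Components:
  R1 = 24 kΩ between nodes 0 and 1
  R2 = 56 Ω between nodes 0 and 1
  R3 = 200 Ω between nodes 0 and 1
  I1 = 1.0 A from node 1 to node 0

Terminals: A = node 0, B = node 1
All resistors sit directly between nodes 0 and 1, so they are in parallel and share one voltage V; the full source current 1 A splits among them.
1/R_par = 1/24000 + 1/56 + 1/200 = 0.0229 S  =>  R_par = 43.67 Ω
V = I × R_par = 1 × 43.67 = 43.67 V
I_R3 = V/R3 = 43.67/200 = 0.2184 A

Final answer: 0.2184 A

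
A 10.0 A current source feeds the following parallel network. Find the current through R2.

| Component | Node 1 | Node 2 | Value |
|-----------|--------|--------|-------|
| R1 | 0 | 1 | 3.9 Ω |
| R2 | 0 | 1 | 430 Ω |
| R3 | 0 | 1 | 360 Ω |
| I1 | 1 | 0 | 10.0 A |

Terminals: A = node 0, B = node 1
All resistors sit directly between nodes 0 and 1, so they are in parallel and share one voltage V; the full source current 10 A splits among them.
1/R_par = 1/3.9 + 1/430 + 1/360 = 0.2615 S  =>  R_par = 3.824 Ω
V = I × R_par = 10 × 3.824 = 38.24 V
I_R2 = V/R2 = 38.24/430 = 0.08893 A

Final answer: 0.08893 A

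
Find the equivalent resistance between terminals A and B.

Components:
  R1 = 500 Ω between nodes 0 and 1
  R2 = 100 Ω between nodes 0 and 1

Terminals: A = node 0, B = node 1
Reduce the network between node 0 (A) and node 1 (B) by series/parallel combination:
  Rp1 = R1 ‖ R2 (parallel, both between nodes 0 and 1) = 1/(1/500 + 1/100) = 83.33 Ω
R_eq = 83.33 Ω

Final answer: 83.33 Ω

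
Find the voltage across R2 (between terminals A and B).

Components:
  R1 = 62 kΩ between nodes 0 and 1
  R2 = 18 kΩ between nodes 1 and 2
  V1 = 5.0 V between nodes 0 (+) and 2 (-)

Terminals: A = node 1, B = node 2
R1 and R2 are in series across V1 (node 0 → node 1 → node 2), and the output A–B is taken across R2, so this is a voltage divider.
Series current: I = V1/(R1 + R2) = 5/(62000 + 18000) = 5/80000 = 0.0000625 A
V_R2 = I × R2 = V1 × R2/(R1 + R2) = 5 × 18000/80000 = 1.125 V

Final answer: 1.125 V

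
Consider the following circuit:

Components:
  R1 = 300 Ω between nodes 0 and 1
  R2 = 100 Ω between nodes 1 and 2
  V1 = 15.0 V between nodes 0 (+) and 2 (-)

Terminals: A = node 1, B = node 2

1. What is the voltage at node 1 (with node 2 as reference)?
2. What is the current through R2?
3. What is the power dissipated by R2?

Nodal analysis, taking node 2 as the 0 V reference.
Source V1 fixes V_0 = 15 V.
KCL at each unknown node (sum of currents leaving = 0; resistances in Ω):
  Node 1: (V_1 - 15)/300 + (V_1 - 0)/100 = 0
Collecting terms: 0.01333 × V_1 = 0.05  =>  V_1 = 3.75 V
Part 1:
  Read off the nodal solution: V_1 = 3.75 V
Part 2:
  I_R2 = (V_1 - V_2)/R2 = (3.75 - 0)/100 = 0.0375 A
  Magnitude: I_R2 = 0.0375 A
Part 3:
  I_R2 = (V_1 - V_2)/R2 = (3.75 - 0)/100 = 0.0375 A
  P_R2 = I_R2² × R2 = (0.0375)² × 100 = 0.1406 W

Final answers:
1. V_1 = 3.75 V
2. I_R2 = 0.0375 A
3. P_R2 = 0.1406 W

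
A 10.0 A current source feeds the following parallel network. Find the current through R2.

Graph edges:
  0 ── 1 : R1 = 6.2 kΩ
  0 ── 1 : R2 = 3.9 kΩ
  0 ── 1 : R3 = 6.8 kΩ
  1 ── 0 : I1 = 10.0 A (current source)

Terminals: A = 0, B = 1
All resistors sit directly between nodes 0 and 1, so they are in parallel and share one voltage V; the full source current 10 A splits among them.
1/R_par = 1/6200 + 1/3900 + 1/6800 = 0.0005648 S  =>  R_par = 1771 Ω
V = I × R_par = 10 × 1771 = 17710 V
I_R2 = V/R2 = 17710/3900 = 4.54 A

Final answer: 4.54 A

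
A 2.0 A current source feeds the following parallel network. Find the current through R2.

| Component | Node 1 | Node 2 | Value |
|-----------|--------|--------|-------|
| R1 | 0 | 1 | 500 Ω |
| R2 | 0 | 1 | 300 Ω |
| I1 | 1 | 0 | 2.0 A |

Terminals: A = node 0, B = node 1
All resistors sit directly between nodes 0 and 1, so they are in parallel and share one voltage V; the full source current 2 A splits among them.
1/R_par = 1/500 + 1/300 = 0.005333 S  =>  R_par = 187.5 Ω
V = I × R_par = 2 × 187.5 = 375 V
I_R2 = V/R2 = 375/300 = 1.25 A

Final answer: 1.25 A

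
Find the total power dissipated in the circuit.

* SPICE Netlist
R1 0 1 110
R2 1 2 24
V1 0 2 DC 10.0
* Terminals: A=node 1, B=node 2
Nodal analysis, taking node 2 as the 0 V reference.
Source V1 fixes V_0 = 10 V.
KCL at each unknown node (sum of currents leaving = 0; resistances in Ω):
  Node 1: (V_1 - 10)/110 + (V_1 - 0)/24 = 0
Collecting terms: 0.05076 × V_1 = 0.09091  =>  V_1 = 1.791 V
Power in each resistor, P = (ΔV)²/R:
  P_R1 = (10 - 1.791)²/110 = 0.6126 W
  P_R2 = (1.791 - 0)²/24 = 0.1337 W
P_total = P_R1 + P_R2 = 0.7463 W

Final answer: 0.7463 W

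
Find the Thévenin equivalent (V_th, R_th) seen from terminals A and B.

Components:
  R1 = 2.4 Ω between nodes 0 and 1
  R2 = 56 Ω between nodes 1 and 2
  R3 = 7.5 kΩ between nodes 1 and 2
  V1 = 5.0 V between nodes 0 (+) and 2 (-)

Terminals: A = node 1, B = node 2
Step 1 — V_th is the open-circuit voltage V_A - V_B (nothing connected across the terminals).
Nodal analysis, taking node 2 as the 0 V reference.
Source V1 fixes V_0 = 5 V.
KCL at each unknown node (sum of currents leaving = 0; resistances in Ω):
  Node 1: (V_1 - 5)/2.4 + (V_1 - 0)/56 + (V_1 - 0)/7500 = 0
Collecting terms: 0.4347 × V_1 = 2.083  =>  V_1 = 4.793 V
V_th = V_1 - V_2 = 4.793 - 0 = 4.793 V
Step 2 — R_th: zero the source — replace V1 by a short circuit (node 2 merges into node 0) — and find the resistance seen between A (node 1) and B (node 0).
Reduce the network between node 1 (A) and node 0 (B) by series/parallel combination:
  Rp1 = R1 ‖ R2 ‖ R3 (parallel, all between nodes 0 and 1) = 1/(1/2.4 + 1/56 + 1/7500) = 2.301 Ω
R_th = 2.301 Ω

Final answer: V_th = 4.793 V, R_th = 2.301 Ω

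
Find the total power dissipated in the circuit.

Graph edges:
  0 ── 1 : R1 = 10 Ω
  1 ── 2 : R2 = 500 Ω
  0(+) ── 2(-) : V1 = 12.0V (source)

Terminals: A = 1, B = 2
Nodal analysis, taking node 2 as the 0 V reference.
Source V1 fixes V_0 = 12 V.
KCL at each unknown node (sum of currents leaving = 0; resistances in Ω):
  Node 1: (V_1 - 12)/10 + (V_1 - 0)/500 = 0
Collecting terms: 0.102 × V_1 = 1.2  =>  V_1 = 11.76 V
Power in each resistor, P = (ΔV)²/R:
  P_R1 = (12 - 11.76)²/10 = 0.005536 W
  P_R2 = (11.76 - 0)²/500 = 0.2768 W
P_total = P_R1 + P_R2 = 0.2824 W

Final answer: 0.2824 W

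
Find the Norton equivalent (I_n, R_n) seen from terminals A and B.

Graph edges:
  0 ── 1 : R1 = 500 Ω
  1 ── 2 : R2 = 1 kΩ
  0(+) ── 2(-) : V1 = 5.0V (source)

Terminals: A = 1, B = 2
Find the Thévenin equivalent first; then I_n = V_th/R_th and R_n = R_th.
Step 1 — V_th is the open-circuit voltage V_A - V_B (nothing connected across the terminals).
Nodal analysis, taking node 2 as the 0 V reference.
Source V1 fixes V_0 = 5 V.
KCL at each unknown node (sum of currents leaving = 0; resistances in Ω):
  Node 1: (V_1 - 5)/500 + (V_1 - 0)/1000 = 0
Collecting terms: 0.003 × V_1 = 0.01  =>  V_1 = 3.333 V
V_th = V_1 - V_2 = 3.333 - 0 = 3.333 V
Step 2 — R_th: zero the source — replace V1 by a short circuit (node 2 merges into node 0) — and find the resistance seen between A (node 1) and B (node 0).
Reduce the network between node 1 (A) and node 0 (B) by series/parallel combination:
  Rp1 = R1 ‖ R2 (parallel, both between nodes 0 and 1) = 1/(1/500 + 1/1000) = 333.3 Ω
R_th = 333.3 Ω
I_n = V_th/R_th = 3.333/333.3 = 0.01 A, and R_n = R_th = 333.3 Ω

Final answer: I_n = 0.01 A, R_n = 333.3 Ω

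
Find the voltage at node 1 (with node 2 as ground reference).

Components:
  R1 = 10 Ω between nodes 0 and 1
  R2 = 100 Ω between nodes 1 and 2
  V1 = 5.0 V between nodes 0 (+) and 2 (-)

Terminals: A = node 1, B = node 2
Nodal analysis, taking node 2 as the 0 V reference.
Source V1 fixes V_0 = 5 V.
KCL at each unknown node (sum of currents leaving = 0; resistances in Ω):
  Node 1: (V_1 - 5)/10 + (V_1 - 0)/100 = 0
Collecting terms: 0.11 × V_1 = 0.5  =>  V_1 = 4.545 V
The requested potential is V_1 = 4.545 V.

Final answer: V_1 = 4.545 V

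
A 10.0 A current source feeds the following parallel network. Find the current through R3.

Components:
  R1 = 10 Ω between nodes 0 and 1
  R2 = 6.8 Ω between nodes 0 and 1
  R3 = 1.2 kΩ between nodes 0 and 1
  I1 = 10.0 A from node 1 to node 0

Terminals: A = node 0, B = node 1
All resistors sit directly between nodes 0 and 1, so they are in parallel and share one voltage V; the full source current 10 A splits among them.
1/R_par = 1/10 + 1/6.8 + 1/1200 = 0.2479 S  =>  R_par = 4.034 Ω
V = I × R_par = 10 × 4.034 = 40.34 V
I_R3 = V/R3 = 40.34/1200 = 0.03362 A

Final answer: 0.03362 A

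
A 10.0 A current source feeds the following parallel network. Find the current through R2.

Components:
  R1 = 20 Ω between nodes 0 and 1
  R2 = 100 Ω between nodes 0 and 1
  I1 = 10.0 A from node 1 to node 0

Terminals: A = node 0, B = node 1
All resistors sit directly between nodes 0 and 1, so they are in parallel and share one voltage V; the full source current 10 A splits among them.
1/R_par = 1/20 + 1/100 = 0.06 S  =>  R_par = 16.67 Ω
V = I × R_par = 10 × 16.67 = 166.7 V
I_R2 = V/R2 = 166.7/100 = 1.667 A

Final answer: 1.667 A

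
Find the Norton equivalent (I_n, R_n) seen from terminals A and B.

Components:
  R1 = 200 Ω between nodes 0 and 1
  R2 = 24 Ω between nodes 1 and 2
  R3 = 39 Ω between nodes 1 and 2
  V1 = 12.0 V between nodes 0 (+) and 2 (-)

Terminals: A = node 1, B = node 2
Find the Thévenin equivalent first; then I_n = V_th/R_th and R_n = R_th.
Step 1 — V_th is the open-circuit voltage V_A - V_B (nothing connected across the terminals).
Nodal analysis, taking node 2 as the 0 V reference.
Source V1 fixes V_0 = 12 V.
KCL at each unknown node (sum of currents leaving = 0; resistances in Ω):
  Node 1: (V_1 - 12)/200 + (V_1 - 0)/24 + (V_1 - 0)/39 = 0
Collecting terms: 0.07231 × V_1 = 0.06  =>  V_1 = 0.8298 V
V_th = V_1 - V_2 = 0.8298 - 0 = 0.8298 V
Step 2 — R_th: zero the source — replace V1 by a short circuit (node 2 merges into node 0) — and find the resistance seen between A (node 1) and B (node 0).
Reduce the network between node 1 (A) and node 0 (B) by series/parallel combination:
  Rp1 = R1 ‖ R2 ‖ R3 (parallel, all between nodes 0 and 1) = 1/(1/200 + 1/24 + 1/39) = 13.83 Ω
R_th = 13.83 Ω
I_n = V_th/R_th = 0.8298/13.83 = 0.06 A, and R_n = R_th = 13.83 Ω

Final answer: I_n = 0.06 A, R_n = 13.83 Ω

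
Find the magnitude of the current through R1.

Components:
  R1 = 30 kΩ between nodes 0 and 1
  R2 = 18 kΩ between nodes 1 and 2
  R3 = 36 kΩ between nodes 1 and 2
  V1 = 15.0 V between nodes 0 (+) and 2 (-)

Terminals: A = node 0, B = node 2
Nodal analysis, taking node 2 as the 0 V reference.
Source V1 fixes V_0 = 15 V.
KCL at each unknown node (sum of currents leaving = 0; resistances in Ω):
  Node 1: (V_1 - 15)/30000 + (V_1 - 0)/18000 + (V_1 - 0)/36000 = 0
Collecting terms: 0.0001167 × V_1 = 0.0005  =>  V_1 = 4.286 V
I_R1 = (V_0 - V_1)/R1 = (15 - 4.286)/30000 = 0.0003571 A
|I_R1| = 0.0003571 A

Final answer: |I_R1| = 0.0003571 A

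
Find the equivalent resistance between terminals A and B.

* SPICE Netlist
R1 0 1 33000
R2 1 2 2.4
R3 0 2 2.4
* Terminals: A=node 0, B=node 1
Reduce the network between node 0 (A) and node 1 (B) by series/parallel combination:
  Rs1 = R3 + R2 (series, joined only at node 2) = 2.4 + 2.4 = 4.8 Ω
  Rp1 = R1 ‖ Rs1 (parallel, both between nodes 0 and 1) = 1/(1/33000 + 1/4.8) = 4.799 Ω
R_eq = 4.799 Ω

Final answer: 4.799 Ω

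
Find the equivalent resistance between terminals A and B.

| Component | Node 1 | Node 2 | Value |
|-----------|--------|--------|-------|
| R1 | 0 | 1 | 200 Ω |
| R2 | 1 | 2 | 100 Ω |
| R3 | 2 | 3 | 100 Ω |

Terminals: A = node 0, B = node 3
Reduce the network between node 0 (A) and node 3 (B) by series/parallel combination:
  Rs1 = R1 + R2 (series, joined only at node 1) = 200 + 100 = 300 Ω
  Rs2 = R3 + Rs1 (series, joined only at node 2) = 100 + 300 = 400 Ω
R_eq = 400 Ω

Final answer: 400 Ω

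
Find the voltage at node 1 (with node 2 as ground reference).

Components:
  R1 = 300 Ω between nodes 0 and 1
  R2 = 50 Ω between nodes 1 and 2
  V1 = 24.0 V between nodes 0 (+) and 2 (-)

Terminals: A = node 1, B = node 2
Nodal analysis, taking node 2 as the 0 V reference.
Source V1 fixes V_0 = 24 V.
KCL at each unknown node (sum of currents leaving = 0; resistances in Ω):
  Node 1: (V_1 - 24)/300 + (V_1 - 0)/50 = 0
Collecting terms: 0.02333 × V_1 = 0.08  =>  V_1 = 3.429 V
The requested potential is V_1 = 3.429 V.

Final answer: V_1 = 3.429 V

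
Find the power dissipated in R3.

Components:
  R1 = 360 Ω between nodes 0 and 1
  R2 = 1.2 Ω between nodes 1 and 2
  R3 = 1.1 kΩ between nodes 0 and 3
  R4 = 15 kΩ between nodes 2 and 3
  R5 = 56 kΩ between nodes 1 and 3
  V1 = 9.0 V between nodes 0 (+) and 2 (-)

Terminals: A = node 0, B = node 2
Nodal analysis, taking node 2 as the 0 V reference.
Source V1 fixes V_0 = 9 V.
KCL at each unknown node (sum of currents leaving = 0; resistances in Ω):
  Node 1: (V_1 - 9)/360 + (V_1 - 0)/1.2 + (V_1 - V_3)/56000 = 0
  Node 3: (V_3 - 9)/1100 + (V_3 - 0)/15000 + (V_3 - V_1)/56000 = 0
Collecting terms (coefficients in siemens):
  0.8361·V_1 - 0.00001786·V_3 = 0.025
  0.0009936·V_3 - 0.00001786·V_1 = 0.008182
Determinant D = (0.8361)(0.0009936) - (-0.00001786)(-0.00001786) = 0.0008308
V_1 = [(0.025)(0.0009936) - (-0.00001786)(0.008182)]/D = 0.03008 V
V_3 = [(0.8361)(0.008182) - (0.025)(-0.00001786)]/D = 8.235 V
I_R3 = (V_0 - V_3)/R3 = (9 - 8.235)/1100 = 0.0006955 A
P_R3 = I_R3² × R3 = (0.0006955)² × 1100 = 0.0005321 W

Final answer: 0.0005321 W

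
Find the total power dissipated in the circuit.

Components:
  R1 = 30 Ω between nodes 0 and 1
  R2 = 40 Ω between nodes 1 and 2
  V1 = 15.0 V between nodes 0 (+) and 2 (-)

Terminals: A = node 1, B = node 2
Nodal analysis, taking node 2 as the 0 V reference.
Source V1 fixes V_0 = 15 V.
KCL at each unknown node (sum of currents leaving = 0; resistances in Ω):
  Node 1: (V_1 - 15)/30 + (V_1 - 0)/40 = 0
Collecting terms: 0.05833 × V_1 = 0.5  =>  V_1 = 8.571 V
Power in each resistor, P = (ΔV)²/R:
  P_R1 = (15 - 8.571)²/30 = 1.378 W
  P_R2 = (8.571 - 0)²/40 = 1.837 W
P_total = P_R1 + P_R2 = 3.214 W

Final answer: 3.214 W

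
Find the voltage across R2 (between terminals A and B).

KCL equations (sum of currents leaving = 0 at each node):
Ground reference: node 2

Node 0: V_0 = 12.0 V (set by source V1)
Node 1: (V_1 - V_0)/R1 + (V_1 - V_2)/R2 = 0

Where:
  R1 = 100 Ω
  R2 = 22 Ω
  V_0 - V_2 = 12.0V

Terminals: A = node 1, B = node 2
R1 and R2 are in series across V1 (node 0 → node 1 → node 2), and the output A–B is taken across R2, so this is a voltage divider.
Series current: I = V1/(R1 + R2) = 12/(100 + 22) = 12/122 = 0.09836 A
V_R2 = I × R2 = V1 × R2/(R1 + R2) = 12 × 22/122 = 2.164 V

Final answer: 2.164 V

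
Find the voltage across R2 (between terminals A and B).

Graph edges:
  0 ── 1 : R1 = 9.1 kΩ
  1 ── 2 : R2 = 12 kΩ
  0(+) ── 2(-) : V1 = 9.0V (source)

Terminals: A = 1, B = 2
R1 and R2 are in series across V1 (node 0 → node 1 → node 2), and the output A–B is taken across R2, so this is a voltage divider.
Series current: I = V1/(R1 + R2) = 9/(9100 + 12000) = 9/21100 = 0.0004265 A
V_R2 = I × R2 = V1 × R2/(R1 + R2) = 9 × 12000/21100 = 5.118 V

Final answer: 5.118 V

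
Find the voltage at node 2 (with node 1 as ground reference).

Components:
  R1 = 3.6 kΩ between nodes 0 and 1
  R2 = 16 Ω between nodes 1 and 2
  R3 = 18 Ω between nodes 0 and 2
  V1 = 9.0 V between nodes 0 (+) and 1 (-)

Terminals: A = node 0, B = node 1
Nodal analysis, taking node 1 as the 0 V reference.
Source V1 fixes V_0 = 9 V.
KCL at each unknown node (sum of currents leaving = 0; resistances in Ω):
  Node 2: (V_2 - 0)/16 + (V_2 - 9)/18 = 0
Collecting terms: 0.1181 × V_2 = 0.5  =>  V_2 = 4.235 V
The requested potential is V_2 = 4.235 V.

Final answer: V_2 = 4.235 V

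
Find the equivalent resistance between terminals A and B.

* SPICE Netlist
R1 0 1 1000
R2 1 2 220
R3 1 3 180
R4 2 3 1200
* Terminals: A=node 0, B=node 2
Reduce the network between node 0 (A) and node 2 (B) by series/parallel combination:
  Rs1 = R3 + R4 (series, joined only at node 3) = 180 + 1200 = 1380 Ω
  Rp1 = R2 ‖ Rs1 (parallel, both between nodes 1 and 2) = 1/(1/220 + 1/1380) = 189.8 Ω
  Rs2 = R1 + Rp1 (series, joined only at node 1) = 1000 + 189.8 = 1190 Ω
R_eq = 1.19 kΩ

Final answer: 1.19 kΩ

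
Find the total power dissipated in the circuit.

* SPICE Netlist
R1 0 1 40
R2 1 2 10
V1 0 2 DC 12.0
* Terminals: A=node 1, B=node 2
Nodal analysis, taking node 2 as the 0 V reference.
Source V1 fixes V_0 = 12 V.
KCL at each unknown node (sum of currents leaving = 0; resistances in Ω):
  Node 1: (V_1 - 12)/40 + (V_1 - 0)/10 = 0
Collecting terms: 0.125 × V_1 = 0.3  =>  V_1 = 2.4 V
Power in each resistor, P = (ΔV)²/R:
  P_R1 = (12 - 2.4)²/40 = 2.304 W
  P_R2 = (2.4 - 0)²/10 = 0.576 W
P_total = P_R1 + P_R2 = 2.88 W

Final answer: 2.88 W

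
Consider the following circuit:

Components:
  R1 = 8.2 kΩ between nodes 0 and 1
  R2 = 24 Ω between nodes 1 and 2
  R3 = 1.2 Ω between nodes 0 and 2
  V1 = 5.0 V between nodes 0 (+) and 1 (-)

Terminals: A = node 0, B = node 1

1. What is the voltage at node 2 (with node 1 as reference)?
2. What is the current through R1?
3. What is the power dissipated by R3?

Nodal analysis, taking node 1 as the 0 V reference.
Source V1 fixes V_0 = 5 V.
KCL at each unknown node (sum of currents leaving = 0; resistances in Ω):
  Node 2: (V_2 - 0)/24 + (V_2 - 5)/1.2 = 0
Collecting terms: 0.875 × V_2 = 4.167  =>  V_2 = 4.762 V
Part 1:
  Read off the nodal solution: V_2 = 4.762 V
Part 2:
  I_R1 = (V_0 - V_1)/R1 = (5 - 0)/8200 = 0.0006098 A
  Magnitude: I_R1 = 0.0006098 A
Part 3:
  I_R3 = (V_0 - V_2)/R3 = (5 - 4.762)/1.2 = 0.1984 A
  P_R3 = I_R3² × R3 = (0.1984)² × 1.2 = 0.04724 W

Final answers:
1. V_2 = 4.762 V
2. I_R1 = 0.0006098 A
3. P_R3 = 0.04724 W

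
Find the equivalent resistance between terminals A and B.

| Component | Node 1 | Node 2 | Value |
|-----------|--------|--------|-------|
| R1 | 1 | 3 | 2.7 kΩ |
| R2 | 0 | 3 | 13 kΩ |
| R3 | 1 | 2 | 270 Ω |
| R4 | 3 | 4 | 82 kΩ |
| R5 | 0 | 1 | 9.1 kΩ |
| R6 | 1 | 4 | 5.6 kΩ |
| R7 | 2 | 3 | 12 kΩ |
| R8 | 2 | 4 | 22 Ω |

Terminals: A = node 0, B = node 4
The network is not a plain series/parallel combination. Inject a 1 A test current into terminal A (node 0) and return it from terminal B (node 4); then R_eq = V_A / (1 A).
Nodal analysis, taking node 4 as the 0 V reference.
Current source I_test pushes 1 A into node 0 and draws it out of node 4.
KCL at each unknown node (sum of currents leaving = 0; resistances in Ω):
  Node 0: (V_0 - V_3)/13000 + (V_0 - V_1)/9100 - 1 = 0
  Node 1: (V_1 - V_0)/9100 + (V_1 - V_3)/2700 + (V_1 - V_2)/270 + (V_1 - 0)/5600 = 0
  Node 2: (V_2 - V_1)/270 + (V_2 - V_3)/12000 + (V_2 - 0)/22 = 0
  Node 3: (V_3 - V_0)/13000 + (V_3 - V_1)/2700 + (V_3 - V_2)/12000 + (V_3 - 0)/82000 = 0
Collecting terms (coefficients in siemens):
  0.0001868·V_0 - 0.0001099·V_1 - 0.00007692·V_3 = 1
  0.004363·V_1 - 0.0001099·V_0 - 0.003704·V_2 - 0.0003704·V_3 = 0
  0.04924·V_2 - 0.003704·V_1 - 0.00008333·V_3 = 0
  0.0005428·V_3 - 0.00007692·V_0 - 0.0003704·V_1 - 0.00008333·V_2 = 0
Solving these 4 simultaneous equations (Gaussian elimination) gives:
  V_0 = 5919 V, V_1 = 252.8 V, V_2 = 20.73 V, V_3 = 1015 V
R_eq = V_0 / 1 A = 5919 Ω = 5.919 kΩ

Final answer: 5.919 kΩ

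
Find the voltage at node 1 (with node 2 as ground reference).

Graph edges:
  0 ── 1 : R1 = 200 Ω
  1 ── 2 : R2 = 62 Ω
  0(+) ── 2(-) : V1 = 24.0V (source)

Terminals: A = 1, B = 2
Nodal analysis, taking node 2 as the 0 V reference.
Source V1 fixes V_0 = 24 V.
KCL at each unknown node (sum of currents leaving = 0; resistances in Ω):
  Node 1: (V_1 - 24)/200 + (V_1 - 0)/62 = 0
Collecting terms: 0.02113 × V_1 = 0.12  =>  V_1 = 5.679 V
The requested potential is V_1 = 5.679 V.

Final answer: V_1 = 5.679 V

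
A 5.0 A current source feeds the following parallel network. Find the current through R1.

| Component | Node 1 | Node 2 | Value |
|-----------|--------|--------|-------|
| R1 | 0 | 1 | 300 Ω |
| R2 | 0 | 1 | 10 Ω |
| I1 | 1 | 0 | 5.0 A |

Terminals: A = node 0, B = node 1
All resistors sit directly between nodes 0 and 1, so they are in parallel and share one voltage V; the full source current 5 A splits among them.
1/R_par = 1/300 + 1/10 = 0.1033 S  =>  R_par = 9.677 Ω
V = I × R_par = 5 × 9.677 = 48.39 V
I_R1 = V/R1 = 48.39/300 = 0.1613 A

Final answer: 0.1613 A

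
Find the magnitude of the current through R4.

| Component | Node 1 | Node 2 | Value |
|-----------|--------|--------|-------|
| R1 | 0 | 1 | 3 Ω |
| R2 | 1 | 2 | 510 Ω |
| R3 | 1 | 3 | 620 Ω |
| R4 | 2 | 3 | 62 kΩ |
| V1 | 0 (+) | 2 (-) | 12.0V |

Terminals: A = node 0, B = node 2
Nodal analysis, taking node 2 as the 0 V reference.
Source V1 fixes V_0 = 12 V.
KCL at each unknown node (sum of currents leaving = 0; resistances in Ω):
  Node 1: (V_1 - 12)/3 + (V_1 - 0)/510 + (V_1 - V_3)/620 = 0
  Node 3: (V_3 - V_1)/620 + (V_3 - 0)/62000 = 0
Collecting terms (coefficients in siemens):
  0.3369·V_1 - 0.001613·V_3 = 4
  0.001629·V_3 - 0.001613·V_1 = 0
Determinant D = (0.3369)(0.001629) - (-0.001613)(-0.001613) = 0.0005462
V_1 = [(4)(0.001629) - (-0.001613)(0)]/D = 11.93 V
V_3 = [(0.3369)(0) - (4)(-0.001613)]/D = 11.81 V
I_R4 = (V_2 - V_3)/R4 = (0 - 11.81)/62000 = -0.0001905 A
|I_R4| = 0.0001905 A

Final answer: |I_R4| = 0.0001905 A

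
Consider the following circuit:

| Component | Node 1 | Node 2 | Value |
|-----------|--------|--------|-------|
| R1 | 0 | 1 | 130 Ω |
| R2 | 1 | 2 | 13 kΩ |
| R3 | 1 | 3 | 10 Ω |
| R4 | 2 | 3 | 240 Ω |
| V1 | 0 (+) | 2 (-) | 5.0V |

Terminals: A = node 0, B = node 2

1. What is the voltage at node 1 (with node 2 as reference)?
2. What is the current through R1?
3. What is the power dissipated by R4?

Nodal analysis, taking node 2 as the 0 V reference.
Source V1 fixes V_0 = 5 V.
KCL at each unknown node (sum of currents leaving = 0; resistances in Ω):
  Node 1: (V_1 - 5)/130 + (V_1 - 0)/13000 + (V_1 - V_3)/10 = 0
  Node 3: (V_3 - V_1)/10 + (V_3 - 0)/240 = 0
Collecting terms (coefficients in siemens):
  0.1078·V_1 - 0.1·V_3 = 0.03846
  0.1042·V_3 - 0.1·V_1 = 0
Determinant D = (0.1078)(0.1042) - (-0.1)(-0.1) = 0.001226
V_1 = [(0.03846)(0.1042) - (-0.1)(0)]/D = 3.268 V
V_3 = [(0.1078)(0) - (0.03846)(-0.1)]/D = 3.137 V
Part 1:
  Read off the nodal solution: V_1 = 3.268 V
Part 2:
  I_R1 = (V_0 - V_1)/R1 = (5 - 3.268)/130 = 0.01332 A
  Magnitude: I_R1 = 0.01332 A
Part 3:
  I_R4 = (V_2 - V_3)/R4 = (0 - 3.137)/240 = -0.01307 A
  P_R4 = I_R4² × R4 = (-0.01307)² × 240 = 0.04101 W

Final answers:
1. V_1 = 3.268 V
2. I_R1 = 0.01332 A
3. P_R4 = 0.04101 W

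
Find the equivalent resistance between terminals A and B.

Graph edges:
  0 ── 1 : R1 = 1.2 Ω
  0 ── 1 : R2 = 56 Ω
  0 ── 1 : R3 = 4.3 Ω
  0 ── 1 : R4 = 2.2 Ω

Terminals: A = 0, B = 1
Reduce the network between node 0 (A) and node 1 (B) by series/parallel combination:
  Rp1 = R1 ‖ R2 ‖ R3 ‖ R4 (parallel, all between nodes 0 and 1) = 1/(1/1.2 + 1/56 + 1/4.3 + 1/2.2) = 0.6501 Ω
R_eq = 0.6501 Ω

Final answer: 0.6501 Ω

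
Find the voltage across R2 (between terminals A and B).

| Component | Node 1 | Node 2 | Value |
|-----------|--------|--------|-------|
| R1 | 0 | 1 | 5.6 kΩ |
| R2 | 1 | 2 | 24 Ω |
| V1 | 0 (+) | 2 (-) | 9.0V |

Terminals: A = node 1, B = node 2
R1 and R2 are in series across V1 (node 0 → node 1 → node 2), and the output A–B is taken across R2, so this is a voltage divider.
Series current: I = V1/(R1 + R2) = 9/(5600 + 24) = 9/5624 = 0.0016 A
V_R2 = I × R2 = V1 × R2/(R1 + R2) = 9 × 24/5624 = 0.03841 V

Final answer: 0.03841 V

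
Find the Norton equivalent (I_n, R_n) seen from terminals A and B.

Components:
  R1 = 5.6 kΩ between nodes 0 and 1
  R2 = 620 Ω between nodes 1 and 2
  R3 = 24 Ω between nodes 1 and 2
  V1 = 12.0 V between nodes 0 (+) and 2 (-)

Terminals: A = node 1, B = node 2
Find the Thévenin equivalent first; then I_n = V_th/R_th and R_n = R_th.
Step 1 — V_th is the open-circuit voltage V_A - V_B (nothing connected across the terminals).
Nodal analysis, taking node 2 as the 0 V reference.
Source V1 fixes V_0 = 12 V.
KCL at each unknown node (sum of currents leaving = 0; resistances in Ω):
  Node 1: (V_1 - 12)/5600 + (V_1 - 0)/620 + (V_1 - 0)/24 = 0
Collecting terms: 0.04346 × V_1 = 0.002143  =>  V_1 = 0.04931 V
V_th = V_1 - V_2 = 0.04931 - 0 = 0.04931 V
Step 2 — R_th: zero the source — replace V1 by a short circuit (node 2 merges into node 0) — and find the resistance seen between A (node 1) and B (node 0).
Reduce the network between node 1 (A) and node 0 (B) by series/parallel combination:
  Rp1 = R1 ‖ R2 ‖ R3 (parallel, all between nodes 0 and 1) = 1/(1/5600 + 1/620 + 1/24) = 23.01 Ω
R_th = 23.01 Ω
I_n = V_th/R_th = 0.04931/23.01 = 0.002143 A, and R_n = R_th = 23.01 Ω

Final answer: I_n = 0.002143 A, R_n = 23.01 Ω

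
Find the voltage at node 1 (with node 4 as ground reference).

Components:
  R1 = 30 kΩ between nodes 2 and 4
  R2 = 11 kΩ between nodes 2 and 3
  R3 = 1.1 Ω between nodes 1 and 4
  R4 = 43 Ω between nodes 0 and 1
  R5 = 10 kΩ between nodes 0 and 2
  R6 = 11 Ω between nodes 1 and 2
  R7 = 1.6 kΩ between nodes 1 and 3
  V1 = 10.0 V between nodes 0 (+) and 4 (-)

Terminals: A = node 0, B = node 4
Nodal analysis, taking node 4 as the 0 V reference.
Source V1 fixes V_0 = 10 V.
KCL at each unknown node (sum of currents leaving = 0; resistances in Ω):
  Node 1: (V_1 - 0)/1.1 + (V_1 - 10)/43 + (V_1 - V_2)/11 + (V_1 - V_3)/1600 = 0
  Node 2: (V_2 - 0)/30000 + (V_2 - V_3)/11000 + (V_2 - 10)/10000 + (V_2 - V_1)/11 = 0
  Node 3: (V_3 - V_2)/11000 + (V_3 - V_1)/1600 = 0
Collecting terms (coefficients in siemens):
  1.024·V_1 - 0.09091·V_2 - 0.000625·V_3 = 0.2326
  0.09113·V_2 - 0.09091·V_1 - 0.00009091·V_3 = 0.001
  0.0007159·V_3 - 0.000625·V_1 - 0.00009091·V_2 = 0
Solving these 3 simultaneous equations (Gaussian elimination) gives:
  V_1 = 0.2505 V, V_2 = 0.2611 V, V_3 = 0.2518 V
The requested potential is V_1 = 0.2505 V.

Final answer: V_1 = 0.2505 V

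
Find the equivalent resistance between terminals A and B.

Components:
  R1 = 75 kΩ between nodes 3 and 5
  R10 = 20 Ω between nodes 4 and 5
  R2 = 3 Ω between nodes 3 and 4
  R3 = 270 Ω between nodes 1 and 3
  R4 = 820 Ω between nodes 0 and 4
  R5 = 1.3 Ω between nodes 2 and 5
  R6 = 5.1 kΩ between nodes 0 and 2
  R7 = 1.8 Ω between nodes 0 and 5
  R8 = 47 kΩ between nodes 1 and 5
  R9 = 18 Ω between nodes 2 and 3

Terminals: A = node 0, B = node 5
The network is not a plain series/parallel combination. Inject a 1 A test current into terminal A (node 0) and return it from terminal B (node 5); then R_eq = V_A / (1 A).
Nodal analysis, taking node 5 as the 0 V reference.
Current source I_test pushes 1 A into node 0 and draws it out of node 5.
KCL at each unknown node (sum of currents leaving = 0; resistances in Ω):
  Node 0: (V_0 - V_4)/820 + (V_0 - V_2)/5100 + (V_0 - 0)/1.8 - 1 = 0
  Node 1: (V_1 - V_3)/270 + (V_1 - 0)/47000 = 0
  Node 2: (V_2 - V_0)/5100 + (V_2 - 0)/1.3 + (V_2 - V_3)/18 = 0
  Node 3: (V_3 - V_1)/270 + (V_3 - V_2)/18 + (V_3 - 0)/75000 + (V_3 - V_4)/3 = 0
  Node 4: (V_4 - V_0)/820 + (V_4 - V_3)/3 + (V_4 - 0)/20 = 0
Collecting terms (coefficients in siemens):
  0.557·V_0 - 0.0001961·V_2 - 0.00122·V_4 = 1
  0.003725·V_1 - 0.003704·V_3 = 0
  0.825·V_2 - 0.0001961·V_0 - 0.05556·V_3 = 0
  0.3926·V_3 - 0.003704·V_1 - 0.05556·V_2 - 0.3333·V_4 = 0
  0.3846·V_4 - 0.00122·V_0 - 0.3333·V_3 = 0
Solving these 5 simultaneous equations (Gaussian elimination) gives:
  V_0 = 1.795 V, V_1 = 0.01985 V, V_2 = 0.001771 V, V_3 = 0.01997 V
  V_4 = 0.023 V
R_eq = V_0 / 1 A = 1.795 Ω

Final answer: 1.795 Ω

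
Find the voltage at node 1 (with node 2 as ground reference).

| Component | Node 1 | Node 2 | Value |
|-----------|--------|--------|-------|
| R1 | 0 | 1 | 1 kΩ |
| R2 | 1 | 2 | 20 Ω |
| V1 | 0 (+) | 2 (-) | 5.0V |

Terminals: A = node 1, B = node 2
Nodal analysis, taking node 2 as the 0 V reference.
Source V1 fixes V_0 = 5 V.
KCL at each unknown node (sum of currents leaving = 0; resistances in Ω):
  Node 1: (V_1 - 5)/1000 + (V_1 - 0)/20 = 0
Collecting terms: 0.051 × V_1 = 0.005  =>  V_1 = 0.09804 V
The requested potential is V_1 = 0.09804 V.

Final answer: V_1 = 0.09804 V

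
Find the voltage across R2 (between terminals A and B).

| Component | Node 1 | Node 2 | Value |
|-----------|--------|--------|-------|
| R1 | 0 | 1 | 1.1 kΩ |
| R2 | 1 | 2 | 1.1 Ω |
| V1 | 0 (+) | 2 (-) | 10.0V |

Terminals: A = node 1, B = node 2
R1 and R2 are in series across V1 (node 0 → node 1 → node 2), and the output A–B is taken across R2, so this is a voltage divider.
Series current: I = V1/(R1 + R2) = 10/(1100 + 1.1) = 10/1101 = 0.009082 A
V_R2 = I × R2 = V1 × R2/(R1 + R2) = 10 × 1.1/1101 = 0.00999 V

Final answer: 0.00999 V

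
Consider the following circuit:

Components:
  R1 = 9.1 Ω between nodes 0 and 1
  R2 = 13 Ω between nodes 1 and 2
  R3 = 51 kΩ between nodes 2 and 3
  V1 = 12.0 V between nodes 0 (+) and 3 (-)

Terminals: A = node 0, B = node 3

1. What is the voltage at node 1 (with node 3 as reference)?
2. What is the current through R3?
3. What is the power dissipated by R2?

Nodal analysis, taking node 3 as the 0 V reference.
Source V1 fixes V_0 = 12 V.
KCL at each unknown node (sum of currents leaving = 0; resistances in Ω):
  Node 1: (V_1 - 12)/9.1 + (V_1 - V_2)/13 = 0
  Node 2: (V_2 - V_1)/13 + (V_2 - 0)/51000 = 0
Collecting terms (coefficients in siemens):
  0.1868·V_1 - 0.07692·V_2 = 1.319
  0.07694·V_2 - 0.07692·V_1 = 0
Determinant D = (0.1868)(0.07694) - (-0.07692)(-0.07692) = 0.008457
V_1 = [(1.319)(0.07694) - (-0.07692)(0)]/D = 12 V
V_2 = [(0.1868)(0) - (1.319)(-0.07692)]/D = 11.99 V
Part 1:
  Read off the nodal solution: V_1 = 12 V
Part 2:
  I_R3 = (V_2 - V_3)/R3 = (11.99 - 0)/51000 = 0.0002352 A
  Magnitude: I_R3 = 0.0002352 A
Part 3:
  I_R2 = (V_1 - V_2)/R2 = (12 - 11.99)/13 = 0.0002352 A
  P_R2 = I_R2² × R2 = (0.0002352)² × 13 = 0.0000007191 W

Final answers:
1. V_1 = 12 V
2. I_R3 = 0.0002352 A
3. P_R2 = 7.191e-07 W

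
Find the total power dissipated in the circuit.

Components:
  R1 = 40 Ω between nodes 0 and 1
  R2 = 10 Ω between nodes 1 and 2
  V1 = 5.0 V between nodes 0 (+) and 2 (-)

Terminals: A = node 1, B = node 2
Nodal analysis, taking node 2 as the 0 V reference.
Source V1 fixes V_0 = 5 V.
KCL at each unknown node (sum of currents leaving = 0; resistances in Ω):
  Node 1: (V_1 - 5)/40 + (V_1 - 0)/10 = 0
Collecting terms: 0.125 × V_1 = 0.125  =>  V_1 = 1 V
Power in each resistor, P = (ΔV)²/R:
  P_R1 = (5 - 1)²/40 = 0.4 W
  P_R2 = (1 - 0)²/10 = 0.1 W
P_total = P_R1 + P_R2 = 0.5 W

Final answer: 0.5 W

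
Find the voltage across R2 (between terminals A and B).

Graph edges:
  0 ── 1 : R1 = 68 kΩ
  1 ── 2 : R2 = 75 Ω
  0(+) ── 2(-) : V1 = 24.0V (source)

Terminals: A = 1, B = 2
R1 and R2 are in series across V1 (node 0 → node 1 → node 2), and the output A–B is taken across R2, so this is a voltage divider.
Series current: I = V1/(R1 + R2) = 24/(68000 + 75) = 24/68080 = 0.0003526 A
V_R2 = I × R2 = V1 × R2/(R1 + R2) = 24 × 75/68080 = 0.02644 V

Final answer: 0.02644 V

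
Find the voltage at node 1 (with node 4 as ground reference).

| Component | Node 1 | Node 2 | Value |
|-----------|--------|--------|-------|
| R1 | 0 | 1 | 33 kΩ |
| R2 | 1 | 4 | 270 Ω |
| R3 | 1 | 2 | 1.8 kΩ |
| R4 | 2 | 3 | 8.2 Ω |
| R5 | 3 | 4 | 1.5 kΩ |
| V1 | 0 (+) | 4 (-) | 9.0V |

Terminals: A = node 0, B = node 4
Nodal analysis, taking node 4 as the 0 V reference.
Source V1 fixes V_0 = 9 V.
KCL at each unknown node (sum of currents leaving = 0; resistances in Ω):
  Node 1: (V_1 - 9)/33000 + (V_1 - 0)/270 + (V_1 - V_2)/1800 = 0
  Node 2: (V_2 - V_1)/1800 + (V_2 - V_3)/8.2 = 0
  Node 3: (V_3 - V_2)/8.2 + (V_3 - 0)/1500 = 0
Collecting terms (coefficients in siemens):
  0.00429·V_1 - 0.0005556·V_2 = 0.0002727
  0.1225·V_2 - 0.0005556·V_1 - 0.122·V_3 = 0
  0.1226·V_3 - 0.122·V_2 = 0
Solving these 3 simultaneous equations (Gaussian elimination) gives:
  V_1 = 0.06757 V, V_2 = 0.0308 V, V_3 = 0.03064 V
The requested potential is V_1 = 0.06757 V.

Final answer: V_1 = 0.06757 V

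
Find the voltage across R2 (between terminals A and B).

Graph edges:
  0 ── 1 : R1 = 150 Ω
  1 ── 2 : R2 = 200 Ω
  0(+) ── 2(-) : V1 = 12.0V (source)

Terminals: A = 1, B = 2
R1 and R2 are in series across V1 (node 0 → node 1 → node 2), and the output A–B is taken across R2, so this is a voltage divider.
Series current: I = V1/(R1 + R2) = 12/(150 + 200) = 12/350 = 0.03429 A
V_R2 = I × R2 = V1 × R2/(R1 + R2) = 12 × 200/350 = 6.857 V

Final answer: 6.857 V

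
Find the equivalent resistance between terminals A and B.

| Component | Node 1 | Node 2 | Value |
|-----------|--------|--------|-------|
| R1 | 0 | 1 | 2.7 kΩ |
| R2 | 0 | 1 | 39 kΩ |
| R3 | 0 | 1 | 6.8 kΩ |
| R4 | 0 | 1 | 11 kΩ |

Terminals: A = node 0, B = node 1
Reduce the network between node 0 (A) and node 1 (B) by series/parallel combination:
  Rp1 = R1 ‖ R2 ‖ R3 ‖ R4 (parallel, all between nodes 0 and 1) = 1/(1/2700 + 1/39000 + 1/6800 + 1/11000) = 1577 Ω
R_eq = 1.577 kΩ

Final answer: 1.577 kΩ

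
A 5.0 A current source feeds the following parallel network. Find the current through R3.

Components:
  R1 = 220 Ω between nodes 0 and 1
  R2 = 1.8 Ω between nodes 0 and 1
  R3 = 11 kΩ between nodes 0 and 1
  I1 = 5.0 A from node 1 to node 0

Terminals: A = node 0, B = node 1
All resistors sit directly between nodes 0 and 1, so they are in parallel and share one voltage V; the full source current 5 A splits among them.
1/R_par = 1/220 + 1/1.8 + 1/11000 = 0.5602 S  =>  R_par = 1.785 Ω
V = I × R_par = 5 × 1.785 = 8.926 V
I_R3 = V/R3 = 8.926/11000 = 0.0008114 A

Final answer: 0.0008114 A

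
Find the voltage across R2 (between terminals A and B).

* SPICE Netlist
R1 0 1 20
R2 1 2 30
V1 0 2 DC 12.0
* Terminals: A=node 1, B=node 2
R1 and R2 are in series across V1 (node 0 → node 1 → node 2), and the output A–B is taken across R2, so this is a voltage divider.
Series current: I = V1/(R1 + R2) = 12/(20 + 30) = 12/50 = 0.24 A
V_R2 = I × R2 = V1 × R2/(R1 + R2) = 12 × 30/50 = 7.2 V

Final answer: 7.2 V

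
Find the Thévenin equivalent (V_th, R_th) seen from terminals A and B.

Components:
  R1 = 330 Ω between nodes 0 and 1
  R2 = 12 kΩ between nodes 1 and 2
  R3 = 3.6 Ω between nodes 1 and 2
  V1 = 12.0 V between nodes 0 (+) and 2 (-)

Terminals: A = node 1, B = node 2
Step 1 — V_th is the open-circuit voltage V_A - V_B (nothing connected across the terminals).
Nodal analysis, taking node 2 as the 0 V reference.
Source V1 fixes V_0 = 12 V.
KCL at each unknown node (sum of currents leaving = 0; resistances in Ω):
  Node 1: (V_1 - 12)/330 + (V_1 - 0)/12000 + (V_1 - 0)/3.6 = 0
Collecting terms: 0.2809 × V_1 = 0.03636  =>  V_1 = 0.1295 V
V_th = V_1 - V_2 = 0.1295 - 0 = 0.1295 V
Step 2 — R_th: zero the source — replace V1 by a short circuit (node 2 merges into node 0) — and find the resistance seen between A (node 1) and B (node 0).
Reduce the network between node 1 (A) and node 0 (B) by series/parallel combination:
  Rp1 = R1 ‖ R2 ‖ R3 (parallel, all between nodes 0 and 1) = 1/(1/330 + 1/12000 + 1/3.6) = 3.56 Ω
R_th = 3.56 Ω

Final answer: V_th = 0.1295 V, R_th = 3.56 Ω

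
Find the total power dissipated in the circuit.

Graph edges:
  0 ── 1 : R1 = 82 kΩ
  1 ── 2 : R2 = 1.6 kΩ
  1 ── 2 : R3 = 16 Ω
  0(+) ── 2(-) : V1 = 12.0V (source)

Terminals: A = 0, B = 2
Nodal analysis, taking node 2 as the 0 V reference.
Source V1 fixes V_0 = 12 V.
KCL at each unknown node (sum of currents leaving = 0; resistances in Ω):
  Node 1: (V_1 - 12)/82000 + (V_1 - 0)/1600 + (V_1 - 0)/16 = 0
Collecting terms: 0.06314 × V_1 = 0.0001463  =>  V_1 = 0.002318 V
Power in each resistor, P = (ΔV)²/R:
  P_R1 = (12 - 0.002318)²/82000 = 0.001755 W
  P_R2 = (0.002318 - 0)²/1600 = 0.000000003358 W
  P_R3 = (0.002318 - 0)²/16 = 0.0000003358 W
P_total = P_R1 + P_R2 + P_R3 = 0.001756 W

Final answer: 0.001756 W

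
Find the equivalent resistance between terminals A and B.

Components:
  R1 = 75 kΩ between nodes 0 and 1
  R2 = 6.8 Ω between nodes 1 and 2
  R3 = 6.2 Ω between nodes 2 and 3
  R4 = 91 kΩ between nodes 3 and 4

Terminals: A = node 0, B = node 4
Reduce the network between node 0 (A) and node 4 (B) by series/parallel combination:
  Rs1 = R1 + R2 (series, joined only at node 1) = 75000 + 6.8 = 75010 Ω
  Rs2 = R3 + Rs1 (series, joined only at node 2) = 6.2 + 75010 = 75010 Ω
  Rs3 = R4 + Rs2 (series, joined only at node 3) = 91000 + 75010 = 166000 Ω
R_eq = 166 kΩ

Final answer: 166 kΩ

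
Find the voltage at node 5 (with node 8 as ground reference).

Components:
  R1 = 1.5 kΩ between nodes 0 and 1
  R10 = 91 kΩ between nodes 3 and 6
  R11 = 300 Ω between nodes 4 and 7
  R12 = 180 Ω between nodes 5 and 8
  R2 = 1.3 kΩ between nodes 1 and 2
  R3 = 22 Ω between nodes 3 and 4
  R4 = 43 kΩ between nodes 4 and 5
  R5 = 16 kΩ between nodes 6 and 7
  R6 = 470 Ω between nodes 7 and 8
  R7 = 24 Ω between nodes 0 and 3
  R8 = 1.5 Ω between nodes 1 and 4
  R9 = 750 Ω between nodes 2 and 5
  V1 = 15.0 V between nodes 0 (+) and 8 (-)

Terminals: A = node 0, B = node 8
Nodal analysis, taking node 8 as the 0 V reference.
Source V1 fixes V_0 = 15 V.
KCL at each unknown node (sum of currents leaving = 0; resistances in Ω):
  Node 1: (V_1 - 15)/1500 + (V_1 - V_2)/1300 + (V_1 - V_4)/1.5 = 0
  Node 2: (V_2 - V_1)/1300 + (V_2 - V_5)/750 = 0
  Node 3: (V_3 - V_4)/22 + (V_3 - 15)/24 + (V_3 - V_6)/91000 = 0
  Node 4: (V_4 - V_3)/22 + (V_4 - V_5)/43000 + (V_4 - V_1)/1.5 + (V_4 - V_7)/300 = 0
  Node 5: (V_5 - V_4)/43000 + (V_5 - V_2)/750 + (V_5 - 0)/180 = 0
  Node 6: (V_6 - V_7)/16000 + (V_6 - V_3)/91000 = 0
  Node 7: (V_7 - V_6)/16000 + (V_7 - 0)/470 + (V_7 - V_4)/300 = 0
Collecting terms (coefficients in siemens):
  0.6681·V_1 - 0.0007692·V_2 - 0.6667·V_4 = 0.01
  0.002103·V_2 - 0.0007692·V_1 - 0.001333·V_5 = 0
  0.08713·V_3 - 0.04545·V_4 - 0.00001099·V_6 = 0.625
  0.7155·V_4 - 0.6667·V_1 - 0.04545·V_3 - 0.00002326·V_5 - 0.003333·V_7 = 0
  0.006912·V_5 - 0.001333·V_2 - 0.00002326·V_4 = 0
  0.00007349·V_6 - 0.00001099·V_3 - 0.0000625·V_7 = 0
  0.005523·V_7 - 0.003333·V_4 - 0.0000625·V_6 = 0
Solving these 7 simultaneous equations (Gaussian elimination) gives:
  V_1 = 13.9 V, V_2 = 5.826 V, V_3 = 14.43 V, V_4 = 13.9 V
  V_5 = 1.171 V, V_6 = 9.384 V, V_7 = 8.497 V
The requested potential is V_5 = 1.171 V.

Final answer: V_5 = 1.171 V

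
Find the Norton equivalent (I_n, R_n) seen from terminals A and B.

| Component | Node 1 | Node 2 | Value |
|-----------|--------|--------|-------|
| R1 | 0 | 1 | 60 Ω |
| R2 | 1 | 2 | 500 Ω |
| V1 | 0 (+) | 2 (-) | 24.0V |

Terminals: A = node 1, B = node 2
Find the Thévenin equivalent first; then I_n = V_th/R_th and R_n = R_th.
Step 1 — V_th is the open-circuit voltage V_A - V_B (nothing connected across the terminals).
Nodal analysis, taking node 2 as the 0 V reference.
Source V1 fixes V_0 = 24 V.
KCL at each unknown node (sum of currents leaving = 0; resistances in Ω):
  Node 1: (V_1 - 24)/60 + (V_1 - 0)/500 = 0
Collecting terms: 0.01867 × V_1 = 0.4  =>  V_1 = 21.43 V
V_th = V_1 - V_2 = 21.43 - 0 = 21.43 V
Step 2 — R_th: zero the source — replace V1 by a short circuit (node 2 merges into node 0) — and find the resistance seen between A (node 1) and B (node 0).
Reduce the network between node 1 (A) and node 0 (B) by series/parallel combination:
  Rp1 = R1 ‖ R2 (parallel, both between nodes 0 and 1) = 1/(1/60 + 1/500) = 53.57 Ω
R_th = 53.57 Ω
I_n = V_th/R_th = 21.43/53.57 = 0.4 A, and R_n = R_th = 53.57 Ω

Final answer: I_n = 0.4 A, R_n = 53.57 Ω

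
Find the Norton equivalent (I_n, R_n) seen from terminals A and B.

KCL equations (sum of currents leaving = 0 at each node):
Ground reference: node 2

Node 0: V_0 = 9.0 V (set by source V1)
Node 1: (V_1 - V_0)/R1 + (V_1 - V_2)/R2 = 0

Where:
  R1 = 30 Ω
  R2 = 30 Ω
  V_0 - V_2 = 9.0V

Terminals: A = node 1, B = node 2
Find the Thévenin equivalent first; then I_n = V_th/R_th and R_n = R_th.
Step 1 — V_th is the open-circuit voltage V_A - V_B (nothing connected across the terminals).
Nodal analysis, taking node 2 as the 0 V reference.
Source V1 fixes V_0 = 9 V.
KCL at each unknown node (sum of currents leaving = 0; resistances in Ω):
  Node 1: (V_1 - 9)/30 + (V_1 - 0)/30 = 0
Collecting terms: 0.06667 × V_1 = 0.3  =>  V_1 = 4.5 V
V_th = V_1 - V_2 = 4.5 - 0 = 4.5 V
Step 2 — R_th: zero the source — replace V1 by a short circuit (node 2 merges into node 0) — and find the resistance seen between A (node 1) and B (node 0).
Reduce the network between node 1 (A) and node 0 (B) by series/parallel combination:
  Rp1 = R1 ‖ R2 (parallel, both between nodes 0 and 1) = 1/(1/30 + 1/30) = 15 Ω
R_th = 15 Ω
I_n = V_th/R_th = 4.5/15 = 0.3 A, and R_n = R_th = 15 Ω

Final answer: I_n = 0.3 A, R_n = 15 Ω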